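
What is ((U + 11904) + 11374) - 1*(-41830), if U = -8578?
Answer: 56530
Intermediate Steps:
((U + 11904) + 11374) - 1*(-41830) = ((-8578 + 11904) + 11374) - 1*(-41830) = (3326 + 11374) + 41830 = 14700 + 41830 = 56530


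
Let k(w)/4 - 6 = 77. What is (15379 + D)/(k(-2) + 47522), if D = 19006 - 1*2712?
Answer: 31673/47854 ≈ 0.66187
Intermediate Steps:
k(w) = 332 (k(w) = 24 + 4*77 = 24 + 308 = 332)
D = 16294 (D = 19006 - 2712 = 16294)
(15379 + D)/(k(-2) + 47522) = (15379 + 16294)/(332 + 47522) = 31673/47854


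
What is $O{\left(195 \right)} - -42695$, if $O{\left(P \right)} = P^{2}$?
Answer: $80720$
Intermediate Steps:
$O{\left(195 \right)} - -42695 = 195^{2} - -42695 = 38025 + 42695 = 80720$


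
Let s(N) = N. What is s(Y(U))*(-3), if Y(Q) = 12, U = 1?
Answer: -36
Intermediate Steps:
s(Y(U))*(-3) = 12*(-3) = -36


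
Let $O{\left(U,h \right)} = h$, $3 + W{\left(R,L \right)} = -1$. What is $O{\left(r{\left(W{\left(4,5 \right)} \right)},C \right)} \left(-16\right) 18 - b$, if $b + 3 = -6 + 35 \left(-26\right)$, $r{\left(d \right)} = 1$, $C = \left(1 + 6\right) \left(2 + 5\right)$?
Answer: $-13193$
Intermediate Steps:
$W{\left(R,L \right)} = -4$ ($W{\left(R,L \right)} = -3 - 1 = -4$)
$C = 49$ ($C = 7 \cdot 7 = 49$)
$b = -919$ ($b = -3 + \left(-6 + 35 \left(-26\right)\right) = -3 - 916 = -919$)
$O{\left(r{\left(W{\left(4,5 \right)} \right)},C \right)} \left(-16\right) 18 - b = 49 \left(-16\right) 18 - -919 = \left(-784\right) 18 + 919 = -14112 + 919 = -13193$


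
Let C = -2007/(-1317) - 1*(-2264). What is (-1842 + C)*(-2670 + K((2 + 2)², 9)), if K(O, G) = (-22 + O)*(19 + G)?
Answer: -527660826/439 ≈ -1.2020e+6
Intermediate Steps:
C = 994565/439 (C = -2007*(-1/1317) + 2264 = 669/439 + 2264 = 994565/439 ≈ 2265.5)
(-1842 + C)*(-2670 + K((2 + 2)², 9)) = (-1842 + 994565/439)*(-2670 + (-418 - 22*9 + 19*(2 + 2)² + 9*(2 + 2)²)) = 185927*(-2670 + (-418 - 198 + 19*4² + 9*4²))/439 = 185927*(-2670 + (-418 - 198 + 19*16 + 9*16))/439 = 185927*(-2670 + (-418 - 198 + 304 + 144))/439 = 185927*(-2670 - 168)/439 = (185927/439)*(-2838) = -527660826/439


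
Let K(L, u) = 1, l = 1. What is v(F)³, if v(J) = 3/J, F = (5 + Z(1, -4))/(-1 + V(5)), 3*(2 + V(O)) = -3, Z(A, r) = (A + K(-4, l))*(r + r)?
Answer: 1728/1331 ≈ 1.2983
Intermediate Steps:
Z(A, r) = 2*r*(1 + A) (Z(A, r) = (A + 1)*(r + r) = (1 + A)*(2*r) = 2*r*(1 + A))
V(O) = -3 (V(O) = -2 + (⅓)*(-3) = -2 - 1 = -3)
F = 11/4 (F = (5 + 2*(-4)*(1 + 1))/(-1 - 3) = (5 + 2*(-4)*2)/(-4) = (5 - 16)*(-¼) = -11*(-¼) = 11/4 ≈ 2.7500)
v(F)³ = (3/(11/4))³ = (3*(4/11))³ = (12/11)³ = 1728/1331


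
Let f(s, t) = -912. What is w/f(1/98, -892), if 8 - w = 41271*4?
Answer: 41269/228 ≈ 181.00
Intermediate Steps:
w = -165076 (w = 8 - 41271*4 = 8 - 1*165084 = 8 - 165084 = -165076)
w/f(1/98, -892) = -165076/(-912) = -165076*(-1/912) = 41269/228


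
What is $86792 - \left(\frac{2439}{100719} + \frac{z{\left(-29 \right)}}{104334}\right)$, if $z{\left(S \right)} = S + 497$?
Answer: $\frac{16889743565491}{194600299} \approx 86792.0$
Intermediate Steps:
$z{\left(S \right)} = 497 + S$
$86792 - \left(\frac{2439}{100719} + \frac{z{\left(-29 \right)}}{104334}\right) = 86792 - \left(\frac{2439}{100719} + \frac{497 - 29}{104334}\right) = 86792 - \left(2439 \cdot \frac{1}{100719} + 468 \cdot \frac{1}{104334}\right) = 86792 - \left(\frac{271}{11191} + \frac{78}{17389}\right) = 86792 - \frac{5585317}{194600299} = \frac{16889743565491}{194600299}$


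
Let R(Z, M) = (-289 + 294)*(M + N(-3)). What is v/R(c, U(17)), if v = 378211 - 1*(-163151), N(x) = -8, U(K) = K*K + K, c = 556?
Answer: 270681/745 ≈ 363.33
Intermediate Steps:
U(K) = K + K² (U(K) = K² + K = K + K²)
v = 541362 (v = 378211 + 163151 = 541362)
R(Z, M) = -40 + 5*M (R(Z, M) = (-289 + 294)*(M - 8) = 5*(-8 + M) = -40 + 5*M)
v/R(c, U(17)) = 541362/(-40 + 5*(17*(1 + 17))) = 541362/(-40 + 5*(17*18)) = 541362/(-40 + 5*306) = 541362/(-40 + 1530) = 541362/1490 = 541362*(1/1490) = 270681/745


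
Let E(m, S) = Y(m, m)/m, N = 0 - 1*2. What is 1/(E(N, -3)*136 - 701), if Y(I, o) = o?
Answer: -1/565 ≈ -0.0017699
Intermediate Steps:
N = -2 (N = 0 - 2 = -2)
E(m, S) = 1 (E(m, S) = m/m = 1)
1/(E(N, -3)*136 - 701) = 1/(1*136 - 701) = 1/(136 - 701) = 1/(-565) = -1/565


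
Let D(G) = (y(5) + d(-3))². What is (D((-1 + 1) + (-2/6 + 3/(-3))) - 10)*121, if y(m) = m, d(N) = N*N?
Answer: 22506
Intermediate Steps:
d(N) = N²
D(G) = 196 (D(G) = (5 + (-3)²)² = (5 + 9)² = 14² = 196)
(D((-1 + 1) + (-2/6 + 3/(-3))) - 10)*121 = (196 - 10)*121 = 186*121 = 22506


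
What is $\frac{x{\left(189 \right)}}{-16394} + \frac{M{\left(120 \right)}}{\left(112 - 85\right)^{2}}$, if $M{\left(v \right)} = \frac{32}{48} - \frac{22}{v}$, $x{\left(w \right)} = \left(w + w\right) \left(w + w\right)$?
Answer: $- \frac{446376481}{51219540} \approx -8.715$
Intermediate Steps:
$x{\left(w \right)} = 4 w^{2}$ ($x{\left(w \right)} = 2 w 2 w = 4 w^{2}$)
$M{\left(v \right)} = \frac{2}{3} - \frac{22}{v}$ ($M{\left(v \right)} = 32 \cdot \frac{1}{48} - \frac{22}{v} = \frac{2}{3} - \frac{22}{v}$)
$\frac{x{\left(189 \right)}}{-16394} + \frac{M{\left(120 \right)}}{\left(112 - 85\right)^{2}} = \frac{4 \cdot 189^{2}}{-16394} + \frac{\frac{2}{3} - \frac{22}{120}}{\left(112 - 85\right)^{2}} = 4 \cdot 35721 \left(- \frac{1}{16394}\right) + \frac{\frac{2}{3} - \frac{11}{60}}{27^{2}} = 142884 \left(- \frac{1}{16394}\right) + \frac{\frac{2}{3} - \frac{11}{60}}{729} = - \frac{10206}{1171} + \frac{29}{60} \cdot \frac{1}{729} = - \frac{10206}{1171} + \frac{29}{43740} = - \frac{446376481}{51219540}$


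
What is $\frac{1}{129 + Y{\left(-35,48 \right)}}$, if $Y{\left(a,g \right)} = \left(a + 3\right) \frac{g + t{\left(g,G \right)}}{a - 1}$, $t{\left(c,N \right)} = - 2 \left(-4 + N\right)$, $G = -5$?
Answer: $\frac{3}{563} \approx 0.0053286$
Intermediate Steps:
$t{\left(c,N \right)} = 8 - 2 N$
$Y{\left(a,g \right)} = \frac{\left(3 + a\right) \left(18 + g\right)}{-1 + a}$ ($Y{\left(a,g \right)} = \left(a + 3\right) \frac{g + \left(8 - -10\right)}{a - 1} = \left(3 + a\right) \frac{g + \left(8 + 10\right)}{-1 + a} = \left(3 + a\right) \frac{g + 18}{-1 + a} = \left(3 + a\right) \frac{18 + g}{-1 + a} = \frac{\left(3 + a\right) \left(18 + g\right)}{-1 + a}$)
$\frac{1}{129 + Y{\left(-35,48 \right)}} = \frac{1}{129 + \frac{54 + 3 \cdot 48 + 18 \left(-35\right) - 1680}{-1 - 35}} = \frac{1}{129 + \frac{54 + 144 - 630 - 1680}{-36}} = \frac{1}{129 - - \frac{176}{3}} = \frac{1}{129 + \frac{176}{3}} = \frac{1}{\frac{563}{3}} = \frac{3}{563}$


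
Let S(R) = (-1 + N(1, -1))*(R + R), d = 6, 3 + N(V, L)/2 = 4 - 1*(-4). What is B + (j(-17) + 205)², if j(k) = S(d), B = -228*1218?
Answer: -179735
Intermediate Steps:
N(V, L) = 10 (N(V, L) = -6 + 2*(4 - 1*(-4)) = -6 + 2*(4 + 4) = -6 + 2*8 = -6 + 16 = 10)
B = -277704
S(R) = 18*R (S(R) = (-1 + 10)*(R + R) = 9*(2*R) = 18*R)
j(k) = 108 (j(k) = 18*6 = 108)
B + (j(-17) + 205)² = -277704 + (108 + 205)² = -277704 + 313² = -277704 + 97969 = -179735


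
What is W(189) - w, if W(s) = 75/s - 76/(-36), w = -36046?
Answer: 2271056/63 ≈ 36049.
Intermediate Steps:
W(s) = 19/9 + 75/s (W(s) = 75/s - 76*(-1/36) = 75/s + 19/9 = 19/9 + 75/s)
W(189) - w = (19/9 + 75/189) - 1*(-36046) = (19/9 + 75*(1/189)) + 36046 = (19/9 + 25/63) + 36046 = 158/63 + 36046 = 2271056/63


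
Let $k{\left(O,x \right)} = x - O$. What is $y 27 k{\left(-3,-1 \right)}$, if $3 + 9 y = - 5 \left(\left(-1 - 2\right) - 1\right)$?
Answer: $102$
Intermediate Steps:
$y = \frac{17}{9}$ ($y = - \frac{1}{3} + \frac{\left(-5\right) \left(\left(-1 - 2\right) - 1\right)}{9} = - \frac{1}{3} + \frac{\left(-5\right) \left(-3 - 1\right)}{9} = - \frac{1}{3} + \frac{\left(-5\right) \left(-4\right)}{9} = - \frac{1}{3} + \frac{1}{9} \cdot 20 = - \frac{1}{3} + \frac{20}{9} = \frac{17}{9} \approx 1.8889$)
$y 27 k{\left(-3,-1 \right)} = \frac{17}{9} \cdot 27 \left(-1 - -3\right) = 51 \left(-1 + 3\right) = 51 \cdot 2 = 102$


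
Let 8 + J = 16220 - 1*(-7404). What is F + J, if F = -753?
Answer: 22863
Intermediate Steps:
J = 23616 (J = -8 + (16220 - 1*(-7404)) = -8 + (16220 + 7404) = -8 + 23624 = 23616)
F + J = -753 + 23616 = 22863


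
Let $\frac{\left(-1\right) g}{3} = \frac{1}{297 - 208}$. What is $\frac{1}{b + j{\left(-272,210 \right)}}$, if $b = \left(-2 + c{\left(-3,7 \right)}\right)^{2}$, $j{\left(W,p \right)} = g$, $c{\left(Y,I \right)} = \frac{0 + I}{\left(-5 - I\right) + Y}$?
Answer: $\frac{20025}{121166} \approx 0.16527$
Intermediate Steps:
$c{\left(Y,I \right)} = \frac{I}{-5 + Y - I}$
$g = - \frac{3}{89}$ ($g = - \frac{3}{297 - 208} = - \frac{3}{89} \approx -0.033708$)
$j{\left(W,p \right)} = - \frac{3}{89}$
$b = \frac{1369}{225}$ ($b = \left(-2 - \frac{7}{5 + 7 - -3}\right)^{2} = \left(-2 - \frac{7}{5 + 7 + 3}\right)^{2} = \left(-2 - \frac{7}{15}\right)^{2} = \left(- \frac{37}{15}\right)^{2} = \frac{1369}{225} \approx 6.0844$)
$\frac{1}{b + j{\left(-272,210 \right)}} = \frac{1}{\frac{1369}{225} - \frac{3}{89}} = \frac{1}{\frac{121166}{20025}} = \frac{20025}{121166}$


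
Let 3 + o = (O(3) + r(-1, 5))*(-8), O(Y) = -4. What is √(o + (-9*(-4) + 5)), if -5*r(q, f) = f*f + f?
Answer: √118 ≈ 10.863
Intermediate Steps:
r(q, f) = -f/5 - f²/5 (r(q, f) = -(f*f + f)/5 = -(f² + f)/5 = -(f + f²)/5 = -f/5 - f²/5)
o = 77 (o = -3 + (-4 - ⅕*5*(1 + 5))*(-8) = -3 + (-4 - ⅕*5*6)*(-8) = -3 + (-4 - 6)*(-8) = -3 - 10*(-8) = -3 + 80 = 77)
√(o + (-9*(-4) + 5)) = √(77 + (-9*(-4) + 5)) = √(77 + (36 + 5)) = √(77 + 41) = √118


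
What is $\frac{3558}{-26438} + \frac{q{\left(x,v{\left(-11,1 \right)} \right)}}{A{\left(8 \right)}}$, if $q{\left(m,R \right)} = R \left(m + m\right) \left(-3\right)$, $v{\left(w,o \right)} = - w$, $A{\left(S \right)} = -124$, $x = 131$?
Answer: $\frac{57035439}{819578} \approx 69.591$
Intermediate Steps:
$q{\left(m,R \right)} = - 6 R m$ ($q{\left(m,R \right)} = R 2 m \left(-3\right) = 2 R m \left(-3\right) = - 6 R m$)
$\frac{3558}{-26438} + \frac{q{\left(x,v{\left(-11,1 \right)} \right)}}{A{\left(8 \right)}} = \frac{3558}{-26438} + \frac{\left(-6\right) \left(\left(-1\right) \left(-11\right)\right) 131}{-124} = 3558 \left(- \frac{1}{26438}\right) + \left(-6\right) 11 \cdot 131 \left(- \frac{1}{124}\right) = - \frac{1779}{13219} - - \frac{4323}{62} = - \frac{1779}{13219} + \frac{4323}{62} = \frac{57035439}{819578}$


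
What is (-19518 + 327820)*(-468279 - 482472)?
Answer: -293118434802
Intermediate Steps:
(-19518 + 327820)*(-468279 - 482472) = 308302*(-950751) = -293118434802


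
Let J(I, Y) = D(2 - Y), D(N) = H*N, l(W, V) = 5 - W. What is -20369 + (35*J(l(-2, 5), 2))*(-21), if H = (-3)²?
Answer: -20369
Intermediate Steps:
H = 9
D(N) = 9*N
J(I, Y) = 18 - 9*Y (J(I, Y) = 9*(2 - Y) = 18 - 9*Y)
-20369 + (35*J(l(-2, 5), 2))*(-21) = -20369 + (35*(18 - 9*2))*(-21) = -20369 + (35*(18 - 18))*(-21) = -20369 + (35*0)*(-21) = -20369 + 0*(-21) = -20369 + 0 = -20369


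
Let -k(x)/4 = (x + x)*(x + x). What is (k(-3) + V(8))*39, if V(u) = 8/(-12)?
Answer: -5642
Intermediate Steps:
k(x) = -16*x**2 (k(x) = -4*(x + x)*(x + x) = -4*2*x*2*x = -16*x**2)
V(u) = -2/3 (V(u) = 8*(-1/12) = -2/3)
(k(-3) + V(8))*39 = (-16*(-3)**2 - 2/3)*39 = (-16*9 - 2/3)*39 = (-144 - 2/3)*39 = -434/3*39 = -5642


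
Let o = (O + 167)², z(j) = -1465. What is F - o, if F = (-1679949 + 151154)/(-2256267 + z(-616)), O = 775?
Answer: -2003428569653/2257732 ≈ -8.8736e+5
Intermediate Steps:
F = 1528795/2257732 (F = (-1679949 + 151154)/(-2256267 - 1465) = -1528795/(-2257732) = -1528795*(-1/2257732) = 1528795/2257732 ≈ 0.67714)
o = 887364 (o = (775 + 167)² = 942² = 887364)
F - o = 1528795/2257732 - 1*887364 = 1528795/2257732 - 887364 = -2003428569653/2257732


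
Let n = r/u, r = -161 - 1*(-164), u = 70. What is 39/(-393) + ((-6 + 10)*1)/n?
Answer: 36641/393 ≈ 93.234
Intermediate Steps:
r = 3 (r = -161 + 164 = 3)
n = 3/70 ≈ 0.042857
39/(-393) + ((-6 + 10)*1)/n = 39/(-393) + ((-6 + 10)*1)/(3/70) = 39*(-1/393) + (4*1)*(70/3) = -13/131 + 4*(70/3) = -13/131 + 280/3 = 36641/393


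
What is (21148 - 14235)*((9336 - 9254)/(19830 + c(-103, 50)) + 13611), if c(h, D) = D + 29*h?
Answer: 1589510963665/16893 ≈ 9.4093e+7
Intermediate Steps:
(21148 - 14235)*((9336 - 9254)/(19830 + c(-103, 50)) + 13611) = (21148 - 14235)*((9336 - 9254)/(19830 + (50 + 29*(-103))) + 13611) = 6913*(82/(19830 + (50 - 2987)) + 13611) = 6913*(82/(19830 - 2937) + 13611) = 6913*(82/16893 + 13611) = 6913*(229930705/16893) = 1589510963665/16893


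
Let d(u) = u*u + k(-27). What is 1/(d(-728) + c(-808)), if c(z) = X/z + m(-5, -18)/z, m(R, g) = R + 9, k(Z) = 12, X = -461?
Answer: 808/428237225 ≈ 1.8868e-6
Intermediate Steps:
d(u) = 12 + u² (d(u) = u*u + 12 = u² + 12 = 12 + u²)
m(R, g) = 9 + R
c(z) = -457/z (c(z) = -461/z + (9 - 5)/z = -461/z + 4/z = -457/z)
1/(d(-728) + c(-808)) = 1/((12 + (-728)²) - 457/(-808)) = 1/((12 + 529984) - 457*(-1/808)) = 1/(529996 + 457/808) = 1/(428237225/808) = 808/428237225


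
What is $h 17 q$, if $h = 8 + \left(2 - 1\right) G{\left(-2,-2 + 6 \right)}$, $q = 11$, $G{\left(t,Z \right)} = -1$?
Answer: $1309$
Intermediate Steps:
$h = 7$ ($h = 8 + \left(2 - 1\right) \left(-1\right) = 8 + 1 \left(-1\right) = 8 - 1 = 7$)
$h 17 q = 7 \cdot 17 \cdot 11 = 119 \cdot 11 = 1309$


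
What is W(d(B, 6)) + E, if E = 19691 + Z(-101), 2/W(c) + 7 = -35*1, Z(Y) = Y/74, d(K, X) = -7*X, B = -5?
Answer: 30597619/1554 ≈ 19690.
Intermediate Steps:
Z(Y) = Y/74 (Z(Y) = Y*(1/74) = Y/74)
W(c) = -1/21 (W(c) = 2/(-7 - 35*1) = 2/(-7 - 35) = 2/(-42) = 2*(-1/42) = -1/21)
E = 1457033/74 (E = 19691 + (1/74)*(-101) = 19691 - 101/74 = 1457033/74 ≈ 19690.)
W(d(B, 6)) + E = -1/21 + 1457033/74 = 30597619/1554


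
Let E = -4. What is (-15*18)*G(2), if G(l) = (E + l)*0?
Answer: 0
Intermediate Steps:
G(l) = 0 (G(l) = (-4 + l)*0 = 0)
(-15*18)*G(2) = -15*18*0 = -270*0 = 0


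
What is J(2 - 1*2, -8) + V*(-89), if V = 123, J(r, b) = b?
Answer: -10955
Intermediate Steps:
J(2 - 1*2, -8) + V*(-89) = -8 + 123*(-89) = -8 - 10947 = -10955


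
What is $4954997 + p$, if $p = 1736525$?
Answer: $6691522$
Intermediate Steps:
$4954997 + p = 4954997 + 1736525 = 6691522$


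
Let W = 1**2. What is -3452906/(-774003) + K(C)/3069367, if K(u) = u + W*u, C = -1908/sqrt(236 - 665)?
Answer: 3452906/774003 + 1272*I*sqrt(429)/438919481 ≈ 4.4611 + 6.0025e-5*I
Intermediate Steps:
W = 1
C = 636*I*sqrt(429)/143 (C = -1908*(-I*sqrt(429)/429) = -(-636)*I*sqrt(429)/143 = 636*I*sqrt(429)/143 ≈ 92.119*I)
K(u) = 2*u (K(u) = u + 1*u = u + u = 2*u)
-3452906/(-774003) + K(C)/3069367 = -3452906/(-774003) + (2*(636*I*sqrt(429)/143))/3069367 = -3452906*(-1/774003) + (1272*I*sqrt(429)/143)*(1/3069367) = 3452906/774003 + 1272*I*sqrt(429)/438919481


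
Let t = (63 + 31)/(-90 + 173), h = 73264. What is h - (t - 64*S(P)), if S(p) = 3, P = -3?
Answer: 6096754/83 ≈ 73455.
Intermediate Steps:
t = 94/83 ≈ 1.1325
h - (t - 64*S(P)) = 73264 - (94/83 - 64*3) = 73264 - (94/83 - 192) = 73264 - 1*(-15842/83) = 73264 + 15842/83 = 6096754/83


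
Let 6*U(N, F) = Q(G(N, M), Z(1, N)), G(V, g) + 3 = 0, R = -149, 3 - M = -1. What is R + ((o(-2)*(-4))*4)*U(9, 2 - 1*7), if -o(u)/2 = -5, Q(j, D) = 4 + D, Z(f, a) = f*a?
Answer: -1487/3 ≈ -495.67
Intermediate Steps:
M = 4 (M = 3 - 1*(-1) = 3 + 1 = 4)
Z(f, a) = a*f
G(V, g) = -3 (G(V, g) = -3 + 0 = -3)
o(u) = 10 (o(u) = -2*(-5) = 10)
U(N, F) = ⅔ + N/6 (U(N, F) = (4 + N*1)/6 = (4 + N)/6 = ⅔ + N/6)
R + ((o(-2)*(-4))*4)*U(9, 2 - 1*7) = -149 + ((10*(-4))*4)*(⅔ + (⅙)*9) = -149 + (-40*4)*(⅔ + 3/2) = -149 - 160*13/6 = -149 - 1040/3 = -1487/3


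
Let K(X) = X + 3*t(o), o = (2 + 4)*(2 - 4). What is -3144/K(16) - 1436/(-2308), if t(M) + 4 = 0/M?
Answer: -453163/577 ≈ -785.38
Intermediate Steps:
o = -12 (o = 6*(-2) = -12)
t(M) = -4 (t(M) = -4 + 0/M = -4 + 0 = -4)
K(X) = -12 + X (K(X) = X + 3*(-4) = X - 12 = -12 + X)
-3144/K(16) - 1436/(-2308) = -3144/(-12 + 16) - 1436/(-2308) = -3144/4 - 1436*(-1/2308) = -3144*¼ + 359/577 = -786 + 359/577 = -453163/577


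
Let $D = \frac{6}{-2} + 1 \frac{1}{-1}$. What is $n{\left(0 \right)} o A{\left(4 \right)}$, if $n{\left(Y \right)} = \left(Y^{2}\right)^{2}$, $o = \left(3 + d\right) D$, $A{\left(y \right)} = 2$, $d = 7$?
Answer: $0$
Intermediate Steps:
$D = -4$ ($D = 6 \left(- \frac{1}{2}\right) + 1 \left(-1\right) = -3 - 1 = -4$)
$o = -40$ ($o = \left(3 + 7\right) \left(-4\right) = 10 \left(-4\right) = -40$)
$n{\left(Y \right)} = Y^{4}$
$n{\left(0 \right)} o A{\left(4 \right)} = 0^{4} \left(\left(-40\right) 2\right) = 0 \left(-80\right) = 0$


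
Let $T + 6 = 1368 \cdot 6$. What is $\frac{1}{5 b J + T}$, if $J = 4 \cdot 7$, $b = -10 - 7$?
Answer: $\frac{1}{5822} \approx 0.00017176$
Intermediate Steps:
$b = -17$ ($b = -10 - 7 = -17$)
$T = 8202$ ($T = -6 + 1368 \cdot 6 = -6 + 8208 = 8202$)
$J = 28$
$\frac{1}{5 b J + T} = \frac{1}{5 \left(-17\right) 28 + 8202} = \frac{1}{\left(-85\right) 28 + 8202} = \frac{1}{-2380 + 8202} = \frac{1}{5822}$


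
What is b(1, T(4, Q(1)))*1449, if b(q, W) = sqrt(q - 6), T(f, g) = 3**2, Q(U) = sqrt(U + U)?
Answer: 1449*I*sqrt(5) ≈ 3240.1*I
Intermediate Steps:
Q(U) = sqrt(2)*sqrt(U) (Q(U) = sqrt(2*U) = sqrt(2)*sqrt(U))
T(f, g) = 9
b(q, W) = sqrt(-6 + q)
b(1, T(4, Q(1)))*1449 = sqrt(-6 + 1)*1449 = sqrt(-5)*1449 = (I*sqrt(5))*1449 = 1449*I*sqrt(5)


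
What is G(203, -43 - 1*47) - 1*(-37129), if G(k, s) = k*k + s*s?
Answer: 86438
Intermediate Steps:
G(k, s) = k² + s²
G(203, -43 - 1*47) - 1*(-37129) = (203² + (-43 - 1*47)²) - 1*(-37129) = (41209 + (-43 - 47)²) + 37129 = (41209 + (-90)²) + 37129 = (41209 + 8100) + 37129 = 49309 + 37129 = 86438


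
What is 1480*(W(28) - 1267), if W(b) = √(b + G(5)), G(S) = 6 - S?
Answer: -1875160 + 1480*√29 ≈ -1.8672e+6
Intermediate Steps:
W(b) = √(1 + b) (W(b) = √(b + (6 - 1*5)) = √(b + (6 - 5)) = √(b + 1) = √(1 + b))
1480*(W(28) - 1267) = 1480*(√(1 + 28) - 1267) = 1480*(√29 - 1267) = 1480*(-1267 + √29) = -1875160 + 1480*√29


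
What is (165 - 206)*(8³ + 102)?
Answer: -25174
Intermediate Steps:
(165 - 206)*(8³ + 102) = -41*(512 + 102) = -41*614 = -25174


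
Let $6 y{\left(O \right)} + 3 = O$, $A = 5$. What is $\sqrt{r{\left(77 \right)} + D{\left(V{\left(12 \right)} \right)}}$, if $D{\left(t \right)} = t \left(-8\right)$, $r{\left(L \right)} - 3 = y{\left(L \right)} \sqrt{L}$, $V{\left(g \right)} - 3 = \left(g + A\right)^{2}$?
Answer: $\frac{\sqrt{-20997 + 111 \sqrt{77}}}{3} \approx 47.168 i$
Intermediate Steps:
$y{\left(O \right)} = - \frac{1}{2} + \frac{O}{6}$
$V{\left(g \right)} = 3 + \left(5 + g\right)^{2}$ ($V{\left(g \right)} = 3 + \left(g + 5\right)^{2} = 3 + \left(5 + g\right)^{2}$)
$r{\left(L \right)} = 3 + \sqrt{L} \left(- \frac{1}{2} + \frac{L}{6}\right)$ ($r{\left(L \right)} = 3 + \left(- \frac{1}{2} + \frac{L}{6}\right) \sqrt{L} = 3 + \sqrt{L} \left(- \frac{1}{2} + \frac{L}{6}\right)$)
$D{\left(t \right)} = - 8 t$
$\sqrt{r{\left(77 \right)} + D{\left(V{\left(12 \right)} \right)}} = \sqrt{\left(3 + \frac{\sqrt{77} \left(-3 + 77\right)}{6}\right) - 8 \left(3 + \left(5 + 12\right)^{2}\right)} = \sqrt{\left(3 + \frac{1}{6} \sqrt{77} \cdot 74\right) - 8 \left(3 + 17^{2}\right)} = \sqrt{\left(3 + \frac{37 \sqrt{77}}{3}\right) - 8 \left(3 + 289\right)} = \sqrt{\left(3 + \frac{37 \sqrt{77}}{3}\right) - 2336} = \sqrt{-2333 + \frac{37 \sqrt{77}}{3}}$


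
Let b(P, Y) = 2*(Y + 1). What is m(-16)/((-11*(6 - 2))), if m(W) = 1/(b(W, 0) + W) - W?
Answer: -223/616 ≈ -0.36201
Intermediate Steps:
b(P, Y) = 2 + 2*Y (b(P, Y) = 2*(1 + Y) = 2 + 2*Y)
m(W) = 1/(2 + W) - W (m(W) = 1/((2 + 2*0) + W) - W = 1/((2 + 0) + W) - W = 1/(2 + W) - W)
m(-16)/((-11*(6 - 2))) = ((1 - 1*(-16)**2 - 2*(-16))/(2 - 16))/((-11*(6 - 2))) = ((1 - 1*256 + 32)/(-14))/((-11*4)) = -(1 - 256 + 32)/14/(-44) = -1/14*(-223)*(-1/44) = (223/14)*(-1/44) = -223/616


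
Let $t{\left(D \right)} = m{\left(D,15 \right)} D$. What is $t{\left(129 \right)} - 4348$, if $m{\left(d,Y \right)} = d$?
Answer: $12293$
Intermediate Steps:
$t{\left(D \right)} = D^{2}$ ($t{\left(D \right)} = D D = D^{2}$)
$t{\left(129 \right)} - 4348 = 129^{2} - 4348 = 16641 - 4348 = 12293$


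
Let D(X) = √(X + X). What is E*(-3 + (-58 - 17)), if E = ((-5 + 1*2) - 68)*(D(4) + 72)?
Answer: 398736 + 11076*√2 ≈ 4.1440e+5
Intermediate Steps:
D(X) = √2*√X (D(X) = √(2*X) = √2*√X)
E = -5112 - 142*√2 (E = ((-5 + 1*2) - 68)*(√2*√4 + 72) = ((-5 + 2) - 68)*(√2*2 + 72) = (-3 - 68)*(2*√2 + 72) = -71*(72 + 2*√2) = -5112 - 142*√2 ≈ -5312.8)
E*(-3 + (-58 - 17)) = (-5112 - 142*√2)*(-3 + (-58 - 17)) = (-5112 - 142*√2)*(-3 - 75) = (-5112 - 142*√2)*(-78) = 398736 + 11076*√2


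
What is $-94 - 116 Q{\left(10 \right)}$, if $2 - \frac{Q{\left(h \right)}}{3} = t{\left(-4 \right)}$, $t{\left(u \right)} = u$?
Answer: $-2182$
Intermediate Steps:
$Q{\left(h \right)} = 18$ ($Q{\left(h \right)} = 6 - -12 = 6 + 12 = 18$)
$-94 - 116 Q{\left(10 \right)} = -94 - 2088 = -2182$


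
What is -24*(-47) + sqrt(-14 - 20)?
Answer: 1128 + I*sqrt(34) ≈ 1128.0 + 5.831*I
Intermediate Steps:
-24*(-47) + sqrt(-14 - 20) = 1128 + sqrt(-34) = 1128 + I*sqrt(34)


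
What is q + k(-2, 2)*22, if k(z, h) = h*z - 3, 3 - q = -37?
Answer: -114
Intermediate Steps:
q = 40 (q = 3 - 1*(-37) = 3 + 37 = 40)
k(z, h) = -3 + h*z
q + k(-2, 2)*22 = 40 + (-3 + 2*(-2))*22 = 40 + (-3 - 4)*22 = 40 - 7*22 = 40 - 154 = -114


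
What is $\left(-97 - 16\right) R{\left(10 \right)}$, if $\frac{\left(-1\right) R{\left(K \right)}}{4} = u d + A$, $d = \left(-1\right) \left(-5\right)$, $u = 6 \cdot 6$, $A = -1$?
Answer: $80908$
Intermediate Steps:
$u = 36$
$d = 5$
$R{\left(K \right)} = -716$ ($R{\left(K \right)} = - 4 \left(36 \cdot 5 - 1\right) = - 4 \left(180 - 1\right) = \left(-4\right) 179 = -716$)
$\left(-97 - 16\right) R{\left(10 \right)} = \left(-97 - 16\right) \left(-716\right) = \left(-113\right) \left(-716\right) = 80908$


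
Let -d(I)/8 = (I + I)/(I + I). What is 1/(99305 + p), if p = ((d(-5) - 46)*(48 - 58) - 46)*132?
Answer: 1/164513 ≈ 6.0785e-6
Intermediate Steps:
d(I) = -8 (d(I) = -8*(I + I)/(I + I) = -8*2*I/(2*I) = -8*2*I*1/(2*I) = -8*1 = -8)
p = 65208 (p = ((-8 - 46)*(48 - 58) - 46)*132 = (-54*(-10) - 46)*132 = (540 - 46)*132 = 494*132 = 65208)
1/(99305 + p) = 1/(99305 + 65208) = 1/164513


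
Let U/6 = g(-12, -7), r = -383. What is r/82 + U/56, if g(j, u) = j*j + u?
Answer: 11489/1148 ≈ 10.008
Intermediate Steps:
g(j, u) = u + j² (g(j, u) = j² + u = u + j²)
U = 822 (U = 6*(-7 + (-12)²) = 6*(-7 + 144) = 6*137 = 822)
r/82 + U/56 = -383/82 + 822/56 = -383*1/82 + 822*(1/56) = -383/82 + 411/28 = 11489/1148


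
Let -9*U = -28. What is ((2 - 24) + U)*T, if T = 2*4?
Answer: -1360/9 ≈ -151.11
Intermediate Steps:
U = 28/9 (U = -⅑*(-28) = 28/9 ≈ 3.1111)
T = 8
((2 - 24) + U)*T = ((2 - 24) + 28/9)*8 = (-22 + 28/9)*8 = -170/9*8 = -1360/9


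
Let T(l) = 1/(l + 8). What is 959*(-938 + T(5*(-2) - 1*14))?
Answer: -14393631/16 ≈ -8.9960e+5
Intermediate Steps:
T(l) = 1/(8 + l)
959*(-938 + T(5*(-2) - 1*14)) = 959*(-938 + 1/(8 + (5*(-2) - 1*14))) = 959*(-938 + 1/(8 + (-10 - 14))) = 959*(-938 + 1/(8 - 24)) = 959*(-938 + 1/(-16)) = 959*(-938 - 1/16) = 959*(-15009/16) = -14393631/16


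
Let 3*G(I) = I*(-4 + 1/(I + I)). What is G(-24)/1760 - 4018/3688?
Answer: -5214787/4868160 ≈ -1.0712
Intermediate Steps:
G(I) = I*(-4 + 1/(2*I))/3 (G(I) = (I*(-4 + 1/(I + I)))/3 = (I*(-4 + 1/(2*I)))/3 = I*(-4 + 1/(2*I))/3)
G(-24)/1760 - 4018/3688 = (⅙ - 4/3*(-24))/1760 - 4018/3688 = (⅙ + 32)*(1/1760) - 4018*1/3688 = (193/6)*(1/1760) - 2009/1844 = 193/10560 - 2009/1844 = -5214787/4868160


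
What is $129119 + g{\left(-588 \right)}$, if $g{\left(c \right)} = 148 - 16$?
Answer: $129251$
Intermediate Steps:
$g{\left(c \right)} = 132$ ($g{\left(c \right)} = 148 - 16 = 132$)
$129119 + g{\left(-588 \right)} = 129119 + 132 = 129251$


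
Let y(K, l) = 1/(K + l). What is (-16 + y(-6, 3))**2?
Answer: 2401/9 ≈ 266.78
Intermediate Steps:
(-16 + y(-6, 3))**2 = (-16 + 1/(-6 + 3))**2 = (-16 + 1/(-3))**2 = (-16 - 1/3)**2 = (-49/3)**2 = 2401/9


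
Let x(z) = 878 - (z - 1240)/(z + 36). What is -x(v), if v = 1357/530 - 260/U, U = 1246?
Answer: -11527081267/12663351 ≈ -910.27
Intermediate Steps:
v = 776511/330190 (v = 1357/530 - 260/1246 = 1357*(1/530) - 260*1/1246 = 1357/530 - 130/623 = 776511/330190 ≈ 2.3517)
x(z) = 878 - (-1240 + z)/(36 + z)
-x(v) = -(32848 + 877*(776511/330190))/(36 + 776511/330190) = -(32848 + 681000147/330190)/12663351/330190 = -330190*11527081267/(12663351*330190) = -1*11527081267/12663351 = -11527081267/12663351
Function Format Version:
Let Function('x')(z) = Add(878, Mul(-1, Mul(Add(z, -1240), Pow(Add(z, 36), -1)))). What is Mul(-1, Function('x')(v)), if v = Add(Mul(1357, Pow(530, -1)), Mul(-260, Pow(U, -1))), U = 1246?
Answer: Rational(-11527081267, 12663351) ≈ -910.27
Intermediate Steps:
v = Rational(776511, 330190) (v = Add(Mul(1357, Pow(530, -1)), Mul(-260, Pow(1246, -1))) = Add(Mul(1357, Rational(1, 530)), Mul(-260, Rational(1, 1246))) = Add(Rational(1357, 530), Rational(-130, 623)) = Rational(776511, 330190) ≈ 2.3517)
Function('x')(z) = Add(878, Mul(-1, Pow(Add(36, z), -1), Add(-1240, z))) (Function('x')(z) = Add(878, Mul(-1, Mul(Add(-1240, z), Pow(Add(36, z), -1)))) = Add(878, Mul(-1, Mul(Pow(Add(36, z), -1), Add(-1240, z)))) = Add(878, Mul(-1, Pow(Add(36, z), -1), Add(-1240, z))))
Mul(-1, Function('x')(v)) = Mul(-1, Mul(Pow(Add(36, Rational(776511, 330190)), -1), Add(32848, Mul(877, Rational(776511, 330190))))) = Mul(-1, Mul(Pow(Rational(12663351, 330190), -1), Add(32848, Rational(681000147, 330190)))) = Mul(-1, Mul(Rational(330190, 12663351), Rational(11527081267, 330190))) = Mul(-1, Rational(11527081267, 12663351)) = Rational(-11527081267, 12663351)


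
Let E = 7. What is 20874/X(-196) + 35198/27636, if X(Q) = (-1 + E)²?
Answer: 4014868/6909 ≈ 581.11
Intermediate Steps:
X(Q) = 36 (X(Q) = (-1 + 7)² = 6² = 36)
20874/X(-196) + 35198/27636 = 20874/36 + 35198/27636 = 20874*(1/36) + 35198*(1/27636) = 3479/6 + 17599/13818 = 4014868/6909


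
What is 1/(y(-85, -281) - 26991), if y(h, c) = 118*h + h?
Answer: -1/37106 ≈ -2.6950e-5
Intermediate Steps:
y(h, c) = 119*h
1/(y(-85, -281) - 26991) = 1/(119*(-85) - 26991) = 1/(-10115 - 26991) = 1/(-37106) = -1/37106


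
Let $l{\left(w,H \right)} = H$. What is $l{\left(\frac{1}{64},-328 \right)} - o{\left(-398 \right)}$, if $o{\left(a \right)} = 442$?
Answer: $-770$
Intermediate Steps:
$l{\left(\frac{1}{64},-328 \right)} - o{\left(-398 \right)} = -328 - 442 = -770$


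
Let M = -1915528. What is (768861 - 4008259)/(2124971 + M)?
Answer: -3239398/209443 ≈ -15.467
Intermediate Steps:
(768861 - 4008259)/(2124971 + M) = (768861 - 4008259)/(2124971 - 1915528) = -3239398/209443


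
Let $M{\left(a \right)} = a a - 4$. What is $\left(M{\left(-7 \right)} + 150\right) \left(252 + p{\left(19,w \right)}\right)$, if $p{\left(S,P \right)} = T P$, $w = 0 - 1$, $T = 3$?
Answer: $48555$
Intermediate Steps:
$M{\left(a \right)} = -4 + a^{2}$ ($M{\left(a \right)} = a^{2} - 4 = -4 + a^{2}$)
$w = -1$ ($w = 0 - 1 = -1$)
$p{\left(S,P \right)} = 3 P$
$\left(M{\left(-7 \right)} + 150\right) \left(252 + p{\left(19,w \right)}\right) = \left(\left(-4 + \left(-7\right)^{2}\right) + 150\right) \left(252 + 3 \left(-1\right)\right) = \left(\left(-4 + 49\right) + 150\right) \left(252 - 3\right) = \left(45 + 150\right) 249 = 195 \cdot 249 = 48555$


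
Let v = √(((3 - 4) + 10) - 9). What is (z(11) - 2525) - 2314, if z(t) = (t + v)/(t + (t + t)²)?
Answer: -217754/45 ≈ -4839.0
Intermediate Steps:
v = 0 (v = √((-1 + 10) - 9) = √(9 - 9) = √0 = 0)
z(t) = t/(t + 4*t²) (z(t) = (t + 0)/(t + (t + t)²) = t/(t + (2*t)²) = t/(t + 4*t²))
(z(11) - 2525) - 2314 = (1/(1 + 4*11) - 2525) - 2314 = (1/(1 + 44) - 2525) - 2314 = (1/45 - 2525) - 2314 = -113624/45 - 2314 = -217754/45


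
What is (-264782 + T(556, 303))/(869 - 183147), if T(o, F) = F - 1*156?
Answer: 264635/182278 ≈ 1.4518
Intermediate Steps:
T(o, F) = -156 + F (T(o, F) = F - 156 = -156 + F)
(-264782 + T(556, 303))/(869 - 183147) = (-264782 + (-156 + 303))/(869 - 183147) = (-264782 + 147)/(-182278) = -264635*(-1/182278) = 264635/182278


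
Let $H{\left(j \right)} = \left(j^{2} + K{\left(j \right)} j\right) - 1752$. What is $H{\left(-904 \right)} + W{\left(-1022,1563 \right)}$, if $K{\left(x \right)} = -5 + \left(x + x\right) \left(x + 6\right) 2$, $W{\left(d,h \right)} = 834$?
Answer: $-2934619054$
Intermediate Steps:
$K{\left(x \right)} = -5 + 4 x \left(6 + x\right)$ ($K{\left(x \right)} = -5 + 2 x \left(6 + x\right) 2 = -5 + 4 x \left(6 + x\right)$)
$H{\left(j \right)} = -1752 + j^{2} + j \left(-5 + 4 j^{2} + 24 j\right)$ ($H{\left(j \right)} = \left(j^{2} + \left(-5 + 4 j^{2} + 24 j\right) j\right) - 1752 = \left(j^{2} + j \left(-5 + 4 j^{2} + 24 j\right)\right) - 1752 = -1752 + j^{2} + j \left(-5 + 4 j^{2} + 24 j\right)$)
$H{\left(-904 \right)} + W{\left(-1022,1563 \right)} = \left(-1752 - -4520 + 4 \left(-904\right)^{3} + 25 \left(-904\right)^{2}\right) + 834 = \left(-1752 + 4520 + 4 \left(-738763264\right) + 25 \cdot 817216\right) + 834 = \left(-1752 + 4520 - 2955053056 + 20430400\right) + 834 = -2934619888 + 834 = -2934619054$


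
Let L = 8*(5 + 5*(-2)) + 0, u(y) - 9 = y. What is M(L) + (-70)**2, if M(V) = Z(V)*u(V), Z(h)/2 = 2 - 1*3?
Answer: 4962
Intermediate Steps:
u(y) = 9 + y
Z(h) = -2 (Z(h) = 2*(2 - 1*3) = 2*(2 - 3) = 2*(-1) = -2)
L = -40 (L = 8*(5 - 10) + 0 = 8*(-5) + 0 = -40 + 0 = -40)
M(V) = -18 - 2*V (M(V) = -2*(9 + V) = -18 - 2*V)
M(L) + (-70)**2 = (-18 - 2*(-40)) + (-70)**2 = (-18 + 80) + 4900 = 62 + 4900 = 4962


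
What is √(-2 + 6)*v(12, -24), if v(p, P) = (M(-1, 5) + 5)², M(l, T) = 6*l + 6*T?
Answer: 1682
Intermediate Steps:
M(l, T) = 6*T + 6*l
v(p, P) = 841 (v(p, P) = ((6*5 + 6*(-1)) + 5)² = ((30 - 6) + 5)² = (24 + 5)² = 29² = 841)
√(-2 + 6)*v(12, -24) = √(-2 + 6)*841 = √4*841 = 2*841 = 1682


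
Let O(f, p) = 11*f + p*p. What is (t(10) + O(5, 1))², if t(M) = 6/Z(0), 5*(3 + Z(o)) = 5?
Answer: 2809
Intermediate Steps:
Z(o) = -2 (Z(o) = -3 + (⅕)*5 = -3 + 1 = -2)
O(f, p) = p² + 11*f (O(f, p) = 11*f + p² = p² + 11*f)
t(M) = -3 (t(M) = 6/(-2) = 6*(-½) = -3)
(t(10) + O(5, 1))² = (-3 + (1² + 11*5))² = (-3 + (1 + 55))² = (-3 + 56)² = 53² = 2809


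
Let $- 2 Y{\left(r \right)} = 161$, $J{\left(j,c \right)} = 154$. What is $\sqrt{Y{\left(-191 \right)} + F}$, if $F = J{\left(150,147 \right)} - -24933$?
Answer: $\frac{3 \sqrt{11114}}{2} \approx 158.13$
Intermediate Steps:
$Y{\left(r \right)} = - \frac{161}{2}$ ($Y{\left(r \right)} = \left(- \frac{1}{2}\right) 161 = - \frac{161}{2}$)
$F = 25087$ ($F = 154 - -24933 = 154 + 24933 = 25087$)
$\sqrt{Y{\left(-191 \right)} + F} = \sqrt{- \frac{161}{2} + 25087} = \sqrt{\frac{50013}{2}} = \frac{3 \sqrt{11114}}{2}$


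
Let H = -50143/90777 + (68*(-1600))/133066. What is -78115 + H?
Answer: -471796795037234/6039666141 ≈ -78116.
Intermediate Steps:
H = -8274433019/6039666141 (H = -50143*1/90777 - 108800*1/133066 = -50143/90777 - 54400/66533 = -8274433019/6039666141 ≈ -1.3700)
-78115 + H = -78115 - 8274433019/6039666141 = -471796795037234/6039666141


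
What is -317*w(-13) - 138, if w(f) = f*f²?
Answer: 696311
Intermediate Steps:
w(f) = f³
-317*w(-13) - 138 = -317*(-13)³ - 138 = -317*(-2197) - 138 = 696449 - 138 = 696311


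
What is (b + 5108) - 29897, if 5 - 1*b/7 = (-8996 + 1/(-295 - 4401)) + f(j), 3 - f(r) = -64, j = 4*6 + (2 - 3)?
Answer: 177269311/4696 ≈ 37749.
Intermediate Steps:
j = 23 (j = 24 - 1 = 23)
f(r) = 67 (f(r) = 3 - 1*(-64) = 3 + 64 = 67)
b = 293678455/4696 (b = 35 - 7*((-8996 + 1/(-295 - 4401)) + 67) = 35 - 7*((-8996 + 1/(-4696)) + 67) = 35 - 7*((-8996 - 1/4696) + 67) = 35 - 7*(-42245217/4696 + 67) = 35 - 7*(-41930585/4696) = 35 + 293514095/4696 = 293678455/4696 ≈ 62538.)
(b + 5108) - 29897 = (293678455/4696 + 5108) - 29897 = 317665623/4696 - 29897 = 177269311/4696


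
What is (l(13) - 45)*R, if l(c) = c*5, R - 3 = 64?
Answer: 1340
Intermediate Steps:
R = 67 (R = 3 + 64 = 67)
l(c) = 5*c
(l(13) - 45)*R = (5*13 - 45)*67 = (65 - 45)*67 = 20*67 = 1340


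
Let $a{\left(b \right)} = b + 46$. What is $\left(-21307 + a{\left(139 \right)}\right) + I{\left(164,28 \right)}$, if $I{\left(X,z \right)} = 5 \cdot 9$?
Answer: $-21077$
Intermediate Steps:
$a{\left(b \right)} = 46 + b$
$I{\left(X,z \right)} = 45$
$\left(-21307 + a{\left(139 \right)}\right) + I{\left(164,28 \right)} = \left(-21307 + \left(46 + 139\right)\right) + 45 = \left(-21307 + 185\right) + 45 = -21122 + 45 = -21077$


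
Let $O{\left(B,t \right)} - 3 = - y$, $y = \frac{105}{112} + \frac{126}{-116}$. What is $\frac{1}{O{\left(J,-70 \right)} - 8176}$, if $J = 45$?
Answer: $- \frac{464}{3792203} \approx -0.00012236$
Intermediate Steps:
$y = - \frac{69}{464}$ ($y = 105 \cdot \frac{1}{112} + 126 \left(- \frac{1}{116}\right) = \frac{15}{16} - \frac{63}{58} = - \frac{69}{464} \approx -0.14871$)
$O{\left(B,t \right)} = \frac{1461}{464}$ ($O{\left(B,t \right)} = 3 - - \frac{69}{464} = 3 + \frac{69}{464} = \frac{1461}{464}$)
$\frac{1}{O{\left(J,-70 \right)} - 8176} = \frac{1}{\frac{1461}{464} - 8176} = \frac{1}{- \frac{3792203}{464}} = - \frac{464}{3792203}$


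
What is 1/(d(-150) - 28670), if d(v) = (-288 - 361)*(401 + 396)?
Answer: -1/545923 ≈ -1.8318e-6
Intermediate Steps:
d(v) = -517253 (d(v) = -649*797 = -517253)
1/(d(-150) - 28670) = 1/(-517253 - 28670) = 1/(-545923) = -1/545923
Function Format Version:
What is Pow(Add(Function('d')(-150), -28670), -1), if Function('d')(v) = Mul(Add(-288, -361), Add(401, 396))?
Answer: Rational(-1, 545923) ≈ -1.8318e-6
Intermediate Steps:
Function('d')(v) = -517253 (Function('d')(v) = Mul(-649, 797) = -517253)
Pow(Add(Function('d')(-150), -28670), -1) = Pow(Add(-517253, -28670), -1) = Pow(-545923, -1) = Rational(-1, 545923)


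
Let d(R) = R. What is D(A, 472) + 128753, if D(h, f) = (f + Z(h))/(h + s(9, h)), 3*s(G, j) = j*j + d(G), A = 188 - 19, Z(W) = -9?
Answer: 3743752370/29077 ≈ 1.2875e+5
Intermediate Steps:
A = 169
s(G, j) = G/3 + j²/3 (s(G, j) = (j*j + G)/3 = (j² + G)/3 = (G + j²)/3 = G/3 + j²/3)
D(h, f) = (-9 + f)/(3 + h + h²/3) (D(h, f) = (f - 9)/(h + ((⅓)*9 + h²/3)) = (-9 + f)/(h + (3 + h²/3)) = (-9 + f)/(3 + h + h²/3))
D(A, 472) + 128753 = 3*(-9 + 472)/(9 + 169² + 3*169) + 128753 = 3*463/(9 + 28561 + 507) + 128753 = 3*463/29077 + 128753 = 3*(1/29077)*463 + 128753 = 1389/29077 + 128753 = 3743752370/29077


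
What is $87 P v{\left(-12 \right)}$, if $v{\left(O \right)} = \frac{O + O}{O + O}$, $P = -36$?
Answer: $-3132$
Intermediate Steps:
$v{\left(O \right)} = 1$ ($v{\left(O \right)} = \frac{2 O}{2 O} = 2 O \frac{1}{2 O} = 1$)
$87 P v{\left(-12 \right)} = 87 \left(-36\right) 1 = \left(-3132\right) 1 = -3132$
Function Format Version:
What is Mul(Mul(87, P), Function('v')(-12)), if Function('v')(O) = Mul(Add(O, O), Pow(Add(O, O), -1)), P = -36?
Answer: -3132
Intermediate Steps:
Function('v')(O) = 1 (Function('v')(O) = Mul(Mul(2, O), Pow(Mul(2, O), -1)) = Mul(Mul(2, O), Mul(Rational(1, 2), Pow(O, -1))) = 1)
Mul(Mul(87, P), Function('v')(-12)) = Mul(Mul(87, -36), 1) = Mul(-3132, 1) = -3132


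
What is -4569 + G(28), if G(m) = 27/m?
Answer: -127905/28 ≈ -4568.0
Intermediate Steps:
-4569 + G(28) = -4569 + 27/28 = -127905/28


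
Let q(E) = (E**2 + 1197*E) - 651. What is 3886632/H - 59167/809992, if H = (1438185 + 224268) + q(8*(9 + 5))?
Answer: 1520571316237/732398816360 ≈ 2.0762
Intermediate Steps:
q(E) = -651 + E**2 + 1197*E
H = 1808410 (H = (1438185 + 224268) + (-651 + (8*(9 + 5))**2 + 1197*(8*(9 + 5))) = 1662453 + (-651 + (8*14)**2 + 1197*(8*14)) = 1662453 + (-651 + 112**2 + 1197*112) = 1662453 + (-651 + 12544 + 134064) = 1662453 + 145957 = 1808410)
3886632/H - 59167/809992 = 3886632/1808410 - 59167/809992 = 3886632*(1/1808410) - 59167*1/809992 = 1943316/904205 - 59167/809992 = 1520571316237/732398816360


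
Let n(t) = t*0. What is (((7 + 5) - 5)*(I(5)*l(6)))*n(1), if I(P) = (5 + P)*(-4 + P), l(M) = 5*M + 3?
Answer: 0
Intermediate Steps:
n(t) = 0
l(M) = 3 + 5*M
I(P) = (-4 + P)*(5 + P)
(((7 + 5) - 5)*(I(5)*l(6)))*n(1) = (((7 + 5) - 5)*((-20 + 5 + 5²)*(3 + 5*6)))*0 = ((12 - 5)*((-20 + 5 + 25)*(3 + 30)))*0 = (7*(10*33))*0 = (7*330)*0 = 2310*0 = 0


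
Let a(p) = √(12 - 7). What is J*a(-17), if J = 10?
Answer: 10*√5 ≈ 22.361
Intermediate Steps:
a(p) = √5
J*a(-17) = 10*√5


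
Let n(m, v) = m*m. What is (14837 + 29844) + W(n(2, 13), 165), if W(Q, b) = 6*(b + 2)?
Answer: 45683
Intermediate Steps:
n(m, v) = m²
W(Q, b) = 12 + 6*b (W(Q, b) = 6*(2 + b) = 12 + 6*b)
(14837 + 29844) + W(n(2, 13), 165) = (14837 + 29844) + (12 + 6*165) = 44681 + (12 + 990) = 44681 + 1002 = 45683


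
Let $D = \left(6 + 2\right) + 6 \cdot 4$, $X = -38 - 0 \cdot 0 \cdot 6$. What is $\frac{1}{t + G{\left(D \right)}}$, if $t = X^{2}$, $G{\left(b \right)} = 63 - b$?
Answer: $\frac{1}{1475} \approx 0.00067797$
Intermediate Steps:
$X = -38$ ($X = -38 - 0 \cdot 6 = -38 - 0 = -38 + 0 = -38$)
$D = 32$ ($D = 8 + 24 = 32$)
$t = 1444$ ($t = \left(-38\right)^{2} = 1444$)
$\frac{1}{t + G{\left(D \right)}} = \frac{1}{1444 + \left(63 - 32\right)} = \frac{1}{1444 + 31} = \frac{1}{1475}$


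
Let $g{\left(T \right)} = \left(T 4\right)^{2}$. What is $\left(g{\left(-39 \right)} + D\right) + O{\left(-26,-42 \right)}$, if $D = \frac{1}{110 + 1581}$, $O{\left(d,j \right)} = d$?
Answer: $\frac{41108211}{1691} \approx 24310.0$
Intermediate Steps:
$D = \frac{1}{1691} \approx 0.00059137$
$g{\left(T \right)} = 16 T^{2}$ ($g{\left(T \right)} = \left(4 T\right)^{2} = 16 T^{2}$)
$\left(g{\left(-39 \right)} + D\right) + O{\left(-26,-42 \right)} = \left(16 \left(-39\right)^{2} + \frac{1}{1691}\right) - 26 = \left(16 \cdot 1521 + \frac{1}{1691}\right) - 26 = \left(24336 + \frac{1}{1691}\right) - 26 = \frac{41152177}{1691} - 26 = \frac{41108211}{1691}$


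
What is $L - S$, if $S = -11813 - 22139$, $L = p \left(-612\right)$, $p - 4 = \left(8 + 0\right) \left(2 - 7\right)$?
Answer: $55984$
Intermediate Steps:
$p = -36$ ($p = 4 + \left(8 + 0\right) \left(2 - 7\right) = 4 + 8 \left(-5\right) = 4 - 40 = -36$)
$L = 22032$ ($L = \left(-36\right) \left(-612\right) = 22032$)
$S = -33952$ ($S = -11813 - 22139 = -33952$)
$L - S = 22032 - -33952 = 22032 + 33952 = 55984$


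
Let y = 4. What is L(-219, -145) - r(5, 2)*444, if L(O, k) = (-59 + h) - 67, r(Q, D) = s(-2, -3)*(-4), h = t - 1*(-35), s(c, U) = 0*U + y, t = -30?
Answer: 6983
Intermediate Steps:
s(c, U) = 4 (s(c, U) = 0*U + 4 = 0 + 4 = 4)
h = 5 (h = -30 - 1*(-35) = -30 + 35 = 5)
r(Q, D) = -16 (r(Q, D) = 4*(-4) = -16)
L(O, k) = -121 (L(O, k) = (-59 + 5) - 67 = -54 - 67 = -121)
L(-219, -145) - r(5, 2)*444 = -121 - (-16)*444 = -121 - 1*(-7104) = -121 + 7104 = 6983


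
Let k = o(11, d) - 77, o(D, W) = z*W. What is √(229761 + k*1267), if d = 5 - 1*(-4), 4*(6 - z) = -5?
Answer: √859495/2 ≈ 463.54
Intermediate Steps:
z = 29/4 (z = 6 - ¼*(-5) = 6 + 5/4 = 29/4 ≈ 7.2500)
d = 9 (d = 5 + 4 = 9)
o(D, W) = 29*W/4
k = -47/4 (k = (29/4)*9 - 77 = 261/4 - 77 = -47/4 ≈ -11.750)
√(229761 + k*1267) = √(229761 - 47/4*1267) = √(229761 - 59549/4) = √(859495/4) = √859495/2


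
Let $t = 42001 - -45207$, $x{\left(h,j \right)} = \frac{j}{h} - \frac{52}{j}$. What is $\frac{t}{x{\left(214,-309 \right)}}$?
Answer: $- \frac{5766716208}{84353} \approx -68364.0$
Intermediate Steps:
$x{\left(h,j \right)} = - \frac{52}{j} + \frac{j}{h}$
$t = 87208$ ($t = 42001 + 45207 = 87208$)
$\frac{t}{x{\left(214,-309 \right)}} = \frac{87208}{- \frac{52}{-309} - \frac{309}{214}} = \frac{87208}{\left(-52\right) \left(- \frac{1}{309}\right) - \frac{309}{214}} = \frac{87208}{\frac{52}{309} - \frac{309}{214}} = \frac{87208}{- \frac{84353}{66126}} = 87208 \left(- \frac{66126}{84353}\right) = - \frac{5766716208}{84353}$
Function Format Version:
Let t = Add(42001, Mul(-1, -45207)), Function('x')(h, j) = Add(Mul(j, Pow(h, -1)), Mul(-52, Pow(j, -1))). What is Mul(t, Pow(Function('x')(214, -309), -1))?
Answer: Rational(-5766716208, 84353) ≈ -68364.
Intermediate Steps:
Function('x')(h, j) = Add(Mul(-52, Pow(j, -1)), Mul(j, Pow(h, -1)))
t = 87208 (t = Add(42001, 45207) = 87208)
Mul(t, Pow(Function('x')(214, -309), -1)) = Mul(87208, Pow(Add(Mul(-52, Pow(-309, -1)), Mul(-309, Pow(214, -1))), -1)) = Mul(87208, Pow(Add(Mul(-52, Rational(-1, 309)), Mul(-309, Rational(1, 214))), -1)) = Mul(87208, Pow(Add(Rational(52, 309), Rational(-309, 214)), -1)) = Mul(87208, Pow(Rational(-84353, 66126), -1)) = Mul(87208, Rational(-66126, 84353)) = Rational(-5766716208, 84353)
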